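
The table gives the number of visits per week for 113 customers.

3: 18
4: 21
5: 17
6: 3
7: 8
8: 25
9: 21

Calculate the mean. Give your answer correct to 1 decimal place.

6.1

Values: 3, 4, 5, 6, 7, 8, 9
Σfx = 18×3 + 21×4 + 17×5 + 3×6 + 8×7 + 25×8 + 21×9 = 686
n = Σf = 113
Mean = 686 / 113 = 6.0708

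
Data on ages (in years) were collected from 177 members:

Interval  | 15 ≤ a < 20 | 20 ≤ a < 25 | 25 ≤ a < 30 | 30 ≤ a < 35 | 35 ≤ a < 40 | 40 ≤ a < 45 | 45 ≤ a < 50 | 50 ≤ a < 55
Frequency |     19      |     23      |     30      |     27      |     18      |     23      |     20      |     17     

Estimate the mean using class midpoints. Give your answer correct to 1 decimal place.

34.2

Midpoints: 17.5, 22.5, 27.5, 32.5, 37.5, 42.5, 47.5, 52.5
Σfm = 19×17.5 + 23×22.5 + 30×27.5 + 27×32.5 + 18×37.5 + 23×42.5 + 20×47.5 + 17×52.5 = 6047.5
n = Σf = 177
Mean = 6047.5 / 177 = 34.1667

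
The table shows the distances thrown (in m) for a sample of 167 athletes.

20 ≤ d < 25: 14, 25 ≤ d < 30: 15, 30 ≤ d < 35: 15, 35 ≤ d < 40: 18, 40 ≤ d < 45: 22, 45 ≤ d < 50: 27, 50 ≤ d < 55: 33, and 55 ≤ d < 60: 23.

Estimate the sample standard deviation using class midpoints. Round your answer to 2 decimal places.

Midpoints: 22.5, 27.5, 32.5, 37.5, 42.5, 47.5, 52.5, 57.5
n = 167, Σfm = 7162.5, mean = 42.8892
Σfm² = 327243.75
Σf(m − x̄)² = Σfm² − (Σfm)²/n = 327243.75 − 7162.5²/167 = 20049.7006
Sample variance = 20049.7006 / 166 = 120.7813
Standard deviation = √120.7813 = 10.9901

10.99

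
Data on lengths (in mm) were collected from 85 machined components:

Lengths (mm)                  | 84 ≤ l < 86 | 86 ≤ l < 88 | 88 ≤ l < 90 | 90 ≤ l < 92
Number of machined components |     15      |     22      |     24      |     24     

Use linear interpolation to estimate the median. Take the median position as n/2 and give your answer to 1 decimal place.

88.5

Cumulative frequencies: 15, 37, 61, 85
n = 85; position = n/2 = 42.5.
This falls in the class 88 ≤ l < 90: L = 88, F = 37, f = 24, h = 2.
Median ≈ 88 + ((42.5 − 37) / 24) × 2 = 88.4583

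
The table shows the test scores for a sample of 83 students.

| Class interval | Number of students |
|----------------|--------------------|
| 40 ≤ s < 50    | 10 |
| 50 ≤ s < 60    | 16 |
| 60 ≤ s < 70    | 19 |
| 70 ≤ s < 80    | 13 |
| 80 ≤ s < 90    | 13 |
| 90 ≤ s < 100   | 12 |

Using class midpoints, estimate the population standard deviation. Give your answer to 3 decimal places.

15.932

Midpoints: 45, 55, 65, 75, 85, 95
n = 83, Σfm = 5785, mean = 69.6988
Σfm² = 424275
Σf(m − x̄)² = Σfm² − (Σfm)²/n = 424275 − 5785²/83 = 21067.4699
Population variance = 21067.4699 / 83 = 253.8249
Standard deviation = √253.8249 = 15.9319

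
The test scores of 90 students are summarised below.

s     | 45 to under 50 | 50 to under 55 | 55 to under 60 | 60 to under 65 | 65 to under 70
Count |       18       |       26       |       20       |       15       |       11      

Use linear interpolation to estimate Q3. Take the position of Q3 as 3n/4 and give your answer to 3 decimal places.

61.167

Cumulative frequencies: 18, 44, 64, 79, 90
n = 90; position = 3n/4 = 67.5.
This falls in the class 60 to under 65: L = 60, F = 64, f = 15, h = 5.
Upper quartile ≈ 60 + ((67.5 − 64) / 15) × 5 = 61.1667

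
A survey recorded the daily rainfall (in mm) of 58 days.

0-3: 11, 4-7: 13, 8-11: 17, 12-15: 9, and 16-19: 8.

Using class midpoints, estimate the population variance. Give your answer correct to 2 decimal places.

Midpoints: 1.5, 5.5, 9.5, 13.5, 17.5
n = 58, Σfm = 511, mean = 8.8103
Σfm² = 6042.5
Σf(m − x̄)² = Σfm² − (Σfm)²/n = 6042.5 − 511²/58 = 1540.4138
Population variance = 1540.4138 / 58 = 26.5589

26.56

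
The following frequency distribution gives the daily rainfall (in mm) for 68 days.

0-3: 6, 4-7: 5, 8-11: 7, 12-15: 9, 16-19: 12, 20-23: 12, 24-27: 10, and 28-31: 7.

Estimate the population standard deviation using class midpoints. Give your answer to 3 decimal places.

8.286

Midpoints: 1.5, 5.5, 9.5, 13.5, 17.5, 21.5, 25.5, 29.5
n = 68, Σfm = 1154, mean = 16.9706
Σfm² = 24253
Σf(m − x̄)² = Σfm² − (Σfm)²/n = 24253 − 1154²/68 = 4668.9412
Population variance = 4668.9412 / 68 = 68.6609
Standard deviation = √68.6609 = 8.2862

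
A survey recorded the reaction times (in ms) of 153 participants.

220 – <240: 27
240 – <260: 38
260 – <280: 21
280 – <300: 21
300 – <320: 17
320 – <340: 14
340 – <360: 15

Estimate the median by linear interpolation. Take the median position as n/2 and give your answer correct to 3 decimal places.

Cumulative frequencies: 27, 65, 86, 107, 124, 138, 153
n = 153; position = n/2 = 76.5.
This falls in the class 260 – <280: L = 260, F = 65, f = 21, h = 20.
Median ≈ 260 + ((76.5 − 65) / 21) × 20 = 270.9524

270.952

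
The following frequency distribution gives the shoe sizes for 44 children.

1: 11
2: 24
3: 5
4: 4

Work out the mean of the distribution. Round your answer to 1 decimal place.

Values: 1, 2, 3, 4
Σfx = 11×1 + 24×2 + 5×3 + 4×4 = 90
n = Σf = 44
Mean = 90 / 44 = 2.0455

2.0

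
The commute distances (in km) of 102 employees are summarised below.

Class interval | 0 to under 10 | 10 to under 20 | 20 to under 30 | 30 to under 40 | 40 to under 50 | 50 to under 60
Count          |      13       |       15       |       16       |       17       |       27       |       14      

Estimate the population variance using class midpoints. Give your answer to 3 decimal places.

Midpoints: 5, 15, 25, 35, 45, 55
n = 102, Σfm = 3270, mean = 32.0588
Σfm² = 131550
Σf(m − x̄)² = Σfm² − (Σfm)²/n = 131550 − 3270²/102 = 26717.6471
Population variance = 26717.6471 / 102 = 261.9377

261.938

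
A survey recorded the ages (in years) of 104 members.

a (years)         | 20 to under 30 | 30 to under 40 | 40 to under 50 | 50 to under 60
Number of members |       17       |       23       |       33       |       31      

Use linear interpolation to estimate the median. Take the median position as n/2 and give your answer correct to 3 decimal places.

43.636

Cumulative frequencies: 17, 40, 73, 104
n = 104; position = n/2 = 52.
This falls in the class 40 to under 50: L = 40, F = 40, f = 33, h = 10.
Median ≈ 40 + ((52 − 40) / 33) × 10 = 43.6364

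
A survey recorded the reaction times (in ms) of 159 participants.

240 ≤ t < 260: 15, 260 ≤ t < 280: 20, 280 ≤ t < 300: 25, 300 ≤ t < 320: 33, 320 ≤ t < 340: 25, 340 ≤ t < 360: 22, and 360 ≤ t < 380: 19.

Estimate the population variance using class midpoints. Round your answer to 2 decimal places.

Midpoints: 250, 270, 290, 310, 330, 350, 370
n = 159, Σfm = 49610, mean = 312.0126
Σfm² = 15687900
Σf(m − x̄)² = Σfm² − (Σfm)²/n = 15687900 − 49610²/159 = 208955.9748
Population variance = 208955.9748 / 159 = 1314.1885

1314.19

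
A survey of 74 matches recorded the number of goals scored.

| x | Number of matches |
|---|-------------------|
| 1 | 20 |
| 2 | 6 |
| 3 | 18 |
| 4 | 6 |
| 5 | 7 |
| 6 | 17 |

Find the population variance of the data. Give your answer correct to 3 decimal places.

3.575

Values: 1, 2, 3, 4, 5, 6
n = 74, Σfx = 247, mean = 3.3378
Σfx² = 1089
Σf(x − x̄)² = Σfx² − (Σfx)²/n = 1089 − 247²/74 = 264.5541
Population variance = 264.5541 / 74 = 3.5751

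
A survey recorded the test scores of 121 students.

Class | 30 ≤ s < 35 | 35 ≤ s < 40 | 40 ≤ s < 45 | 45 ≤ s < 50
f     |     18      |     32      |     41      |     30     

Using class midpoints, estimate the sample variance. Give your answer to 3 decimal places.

25.430

Midpoints: 32.5, 37.5, 42.5, 47.5
n = 121, Σfm = 4952.5, mean = 40.9298
Σfm² = 205756.25
Σf(m − x̄)² = Σfm² − (Σfm)²/n = 205756.25 − 4952.5²/121 = 3051.6529
Sample variance = 3051.6529 / 120 = 25.4304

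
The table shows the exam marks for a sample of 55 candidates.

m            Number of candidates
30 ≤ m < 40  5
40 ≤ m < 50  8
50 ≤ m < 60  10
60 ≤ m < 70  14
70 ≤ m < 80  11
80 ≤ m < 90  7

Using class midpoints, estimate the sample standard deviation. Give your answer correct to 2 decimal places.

14.99

Midpoints: 35, 45, 55, 65, 75, 85
n = 55, Σfm = 3415, mean = 62.0909
Σfm² = 224175
Σf(m − x̄)² = Σfm² − (Σfm)²/n = 224175 − 3415²/55 = 12134.5455
Sample variance = 12134.5455 / 54 = 224.7138
Standard deviation = √224.7138 = 14.9905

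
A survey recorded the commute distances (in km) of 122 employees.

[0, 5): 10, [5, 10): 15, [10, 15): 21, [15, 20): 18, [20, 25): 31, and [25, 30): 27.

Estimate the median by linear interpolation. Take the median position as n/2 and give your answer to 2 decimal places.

Cumulative frequencies: 10, 25, 46, 64, 95, 122
n = 122; position = n/2 = 61.
This falls in the class [15, 20): L = 15, F = 46, f = 18, h = 5.
Median ≈ 15 + ((61 − 46) / 18) × 5 = 19.1667

19.17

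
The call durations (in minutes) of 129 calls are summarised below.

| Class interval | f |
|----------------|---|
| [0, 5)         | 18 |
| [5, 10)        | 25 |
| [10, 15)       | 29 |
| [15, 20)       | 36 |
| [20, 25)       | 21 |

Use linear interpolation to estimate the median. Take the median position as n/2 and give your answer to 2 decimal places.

13.71

Cumulative frequencies: 18, 43, 72, 108, 129
n = 129; position = n/2 = 64.5.
This falls in the class [10, 15): L = 10, F = 43, f = 29, h = 5.
Median ≈ 10 + ((64.5 − 43) / 29) × 5 = 13.7069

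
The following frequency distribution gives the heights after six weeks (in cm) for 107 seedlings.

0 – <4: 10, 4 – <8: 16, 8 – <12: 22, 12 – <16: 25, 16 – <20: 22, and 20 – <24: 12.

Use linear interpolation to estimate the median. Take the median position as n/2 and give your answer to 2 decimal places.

12.88

Cumulative frequencies: 10, 26, 48, 73, 95, 107
n = 107; position = n/2 = 53.5.
This falls in the class 12 – <16: L = 12, F = 48, f = 25, h = 4.
Median ≈ 12 + ((53.5 − 48) / 25) × 4 = 12.8800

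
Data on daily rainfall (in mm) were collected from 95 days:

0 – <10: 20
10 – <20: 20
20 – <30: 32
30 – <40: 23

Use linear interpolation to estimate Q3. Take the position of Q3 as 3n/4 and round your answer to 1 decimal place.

Cumulative frequencies: 20, 40, 72, 95
n = 95; position = 3n/4 = 71.25.
This falls in the class 20 – <30: L = 20, F = 40, f = 32, h = 10.
Upper quartile ≈ 20 + ((71.25 − 40) / 32) × 10 = 29.7656

29.8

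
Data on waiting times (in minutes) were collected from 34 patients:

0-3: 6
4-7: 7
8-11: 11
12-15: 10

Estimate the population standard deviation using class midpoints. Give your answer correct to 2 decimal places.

4.26

Midpoints: 1.5, 5.5, 9.5, 13.5
n = 34, Σfm = 287, mean = 8.4412
Σfm² = 3040.5
Σf(m − x̄)² = Σfm² − (Σfm)²/n = 3040.5 − 287²/34 = 617.8824
Population variance = 617.8824 / 34 = 18.1730
Standard deviation = √18.1730 = 4.2630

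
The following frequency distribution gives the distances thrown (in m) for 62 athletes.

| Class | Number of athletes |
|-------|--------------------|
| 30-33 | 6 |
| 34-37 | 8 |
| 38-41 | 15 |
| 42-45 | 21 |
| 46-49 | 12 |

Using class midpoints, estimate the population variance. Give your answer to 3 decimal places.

23.463

Midpoints: 31.5, 35.5, 39.5, 43.5, 47.5
n = 62, Σfm = 2549, mean = 41.1129
Σfm² = 106251.5
Σf(m − x̄)² = Σfm² − (Σfm)²/n = 106251.5 − 2549²/62 = 1454.7097
Population variance = 1454.7097 / 62 = 23.4631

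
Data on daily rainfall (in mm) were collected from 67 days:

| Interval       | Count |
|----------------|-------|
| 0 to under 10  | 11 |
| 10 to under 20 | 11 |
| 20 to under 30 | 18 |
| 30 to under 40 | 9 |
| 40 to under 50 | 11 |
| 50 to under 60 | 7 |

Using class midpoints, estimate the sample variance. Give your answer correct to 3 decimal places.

Midpoints: 5, 15, 25, 35, 45, 55
n = 67, Σfm = 1865, mean = 27.8358
Σfm² = 68475
Σf(m − x̄)² = Σfm² − (Σfm)²/n = 68475 − 1865²/67 = 16561.1940
Sample variance = 16561.1940 / 66 = 250.9272

250.927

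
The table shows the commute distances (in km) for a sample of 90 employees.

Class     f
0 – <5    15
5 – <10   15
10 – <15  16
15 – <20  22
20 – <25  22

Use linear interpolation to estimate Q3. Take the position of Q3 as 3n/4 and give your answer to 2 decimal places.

19.89

Cumulative frequencies: 15, 30, 46, 68, 90
n = 90; position = 3n/4 = 67.5.
This falls in the class 15 – <20: L = 15, F = 46, f = 22, h = 5.
Upper quartile ≈ 15 + ((67.5 − 46) / 22) × 5 = 19.8864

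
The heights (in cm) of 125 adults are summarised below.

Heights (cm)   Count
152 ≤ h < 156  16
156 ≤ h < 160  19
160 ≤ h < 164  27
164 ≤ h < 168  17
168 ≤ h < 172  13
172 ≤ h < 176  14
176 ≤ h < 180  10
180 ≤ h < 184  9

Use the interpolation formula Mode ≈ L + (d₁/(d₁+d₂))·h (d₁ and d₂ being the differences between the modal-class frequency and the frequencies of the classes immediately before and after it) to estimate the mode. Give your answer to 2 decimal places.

161.78

Modal class: 160 ≤ h < 164 (highest frequency 27).
d₁ = 27 − 19 = 8, d₂ = 27 − 17 = 10
Mode ≈ 160 + (8/(8+10)) × 4 = 160 + 1.7778 = 161.7778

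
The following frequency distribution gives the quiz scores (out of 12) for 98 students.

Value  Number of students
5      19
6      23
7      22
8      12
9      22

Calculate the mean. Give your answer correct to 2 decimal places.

Values: 5, 6, 7, 8, 9
Σfx = 19×5 + 23×6 + 22×7 + 12×8 + 22×9 = 681
n = Σf = 98
Mean = 681 / 98 = 6.9490

6.95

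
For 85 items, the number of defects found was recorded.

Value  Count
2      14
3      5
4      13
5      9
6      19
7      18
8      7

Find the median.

6

Cumulative frequencies: 14, 19, 32, 41, 60, 78, 85
n = 85, so the median is the value in position (n+1)/2 = 43.
Position 43 falls at value 6.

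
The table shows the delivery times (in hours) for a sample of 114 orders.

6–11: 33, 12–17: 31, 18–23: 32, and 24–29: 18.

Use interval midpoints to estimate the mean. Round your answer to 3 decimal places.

16.342

Midpoints: 8.5, 14.5, 20.5, 26.5
Σfm = 33×8.5 + 31×14.5 + 32×20.5 + 18×26.5 = 1863
n = Σf = 114
Mean = 1863 / 114 = 16.3421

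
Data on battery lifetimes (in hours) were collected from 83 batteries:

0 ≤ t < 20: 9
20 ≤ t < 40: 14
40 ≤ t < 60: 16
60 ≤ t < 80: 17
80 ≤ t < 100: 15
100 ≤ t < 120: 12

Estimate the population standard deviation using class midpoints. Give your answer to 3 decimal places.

Midpoints: 10, 30, 50, 70, 90, 110
n = 83, Σfm = 5170, mean = 62.2892
Σfm² = 403500
Σf(m − x̄)² = Σfm² − (Σfm)²/n = 403500 − 5170²/83 = 81465.0602
Population variance = 81465.0602 / 83 = 981.5067
Standard deviation = √981.5067 = 31.3290

31.329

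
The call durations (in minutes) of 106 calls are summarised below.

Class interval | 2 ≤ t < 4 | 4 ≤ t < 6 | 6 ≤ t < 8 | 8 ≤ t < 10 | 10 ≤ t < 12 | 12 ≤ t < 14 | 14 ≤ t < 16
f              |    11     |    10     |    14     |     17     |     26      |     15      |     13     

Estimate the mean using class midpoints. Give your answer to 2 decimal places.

9.53

Midpoints: 3, 5, 7, 9, 11, 13, 15
Σfm = 11×3 + 10×5 + 14×7 + 17×9 + 26×11 + 15×13 + 13×15 = 1010
n = Σf = 106
Mean = 1010 / 106 = 9.5283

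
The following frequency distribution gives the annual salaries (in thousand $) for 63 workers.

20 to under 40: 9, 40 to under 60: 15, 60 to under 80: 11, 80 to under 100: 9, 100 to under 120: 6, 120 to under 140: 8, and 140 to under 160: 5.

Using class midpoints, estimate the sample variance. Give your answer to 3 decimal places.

Midpoints: 30, 50, 70, 90, 110, 130, 150
n = 63, Σfm = 5050, mean = 80.1587
Σfm² = 492700
Σf(m − x̄)² = Σfm² − (Σfm)²/n = 492700 − 5050²/63 = 87898.4127
Sample variance = 87898.4127 / 62 = 1417.7163

1417.716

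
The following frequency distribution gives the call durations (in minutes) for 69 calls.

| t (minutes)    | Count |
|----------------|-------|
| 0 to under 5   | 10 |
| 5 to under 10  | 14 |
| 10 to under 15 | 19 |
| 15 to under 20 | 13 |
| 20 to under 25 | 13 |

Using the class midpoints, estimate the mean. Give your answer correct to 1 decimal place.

Midpoints: 2.5, 7.5, 12.5, 17.5, 22.5
Σfm = 10×2.5 + 14×7.5 + 19×12.5 + 13×17.5 + 13×22.5 = 887.5
n = Σf = 69
Mean = 887.5 / 69 = 12.8623

12.9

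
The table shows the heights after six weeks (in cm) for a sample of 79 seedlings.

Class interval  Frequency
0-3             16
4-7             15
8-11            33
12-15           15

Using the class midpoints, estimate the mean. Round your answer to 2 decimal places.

Midpoints: 1.5, 5.5, 9.5, 13.5
Σfm = 16×1.5 + 15×5.5 + 33×9.5 + 15×13.5 = 622.5
n = Σf = 79
Mean = 622.5 / 79 = 7.8797

7.88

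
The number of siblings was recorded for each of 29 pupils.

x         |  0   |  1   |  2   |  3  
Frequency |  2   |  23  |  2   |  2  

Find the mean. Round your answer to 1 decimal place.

Values: 0, 1, 2, 3
Σfx = 2×0 + 23×1 + 2×2 + 2×3 = 33
n = Σf = 29
Mean = 33 / 29 = 1.1379

1.1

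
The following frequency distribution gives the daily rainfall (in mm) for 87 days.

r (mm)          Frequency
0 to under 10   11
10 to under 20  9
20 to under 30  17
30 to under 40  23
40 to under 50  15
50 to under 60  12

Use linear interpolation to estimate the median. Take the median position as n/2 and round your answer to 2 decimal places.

Cumulative frequencies: 11, 20, 37, 60, 75, 87
n = 87; position = n/2 = 43.5.
This falls in the class 30 to under 40: L = 30, F = 37, f = 23, h = 10.
Median ≈ 30 + ((43.5 − 37) / 23) × 10 = 32.8261

32.83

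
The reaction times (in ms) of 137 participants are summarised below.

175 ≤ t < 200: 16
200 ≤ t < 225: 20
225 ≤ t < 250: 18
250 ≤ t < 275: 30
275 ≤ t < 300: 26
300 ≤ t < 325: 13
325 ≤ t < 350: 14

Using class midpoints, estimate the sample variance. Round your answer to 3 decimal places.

Midpoints: 187.5, 212.5, 237.5, 262.5, 287.5, 312.5, 337.5
n = 137, Σfm = 35662.5, mean = 260.3102
Σfm² = 9561406.25
Σf(m − x̄)² = Σfm² − (Σfm)²/n = 9561406.25 − 35662.5²/137 = 278093.0657
Sample variance = 278093.0657 / 136 = 2044.8020

2044.802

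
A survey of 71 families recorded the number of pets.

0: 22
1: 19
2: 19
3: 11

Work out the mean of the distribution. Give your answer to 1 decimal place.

1.3

Values: 0, 1, 2, 3
Σfx = 22×0 + 19×1 + 19×2 + 11×3 = 90
n = Σf = 71
Mean = 90 / 71 = 1.2676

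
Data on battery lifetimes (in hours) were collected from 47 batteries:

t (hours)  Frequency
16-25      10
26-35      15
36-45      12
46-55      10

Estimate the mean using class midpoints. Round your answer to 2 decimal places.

35.18

Midpoints: 20.5, 30.5, 40.5, 50.5
Σfm = 10×20.5 + 15×30.5 + 12×40.5 + 10×50.5 = 1653.5
n = Σf = 47
Mean = 1653.5 / 47 = 35.1809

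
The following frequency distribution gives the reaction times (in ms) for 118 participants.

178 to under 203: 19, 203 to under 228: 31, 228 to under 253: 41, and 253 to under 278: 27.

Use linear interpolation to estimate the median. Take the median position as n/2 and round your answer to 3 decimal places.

233.488

Cumulative frequencies: 19, 50, 91, 118
n = 118; position = n/2 = 59.
This falls in the class 228 to under 253: L = 228, F = 50, f = 41, h = 25.
Median ≈ 228 + ((59 − 50) / 41) × 25 = 233.4878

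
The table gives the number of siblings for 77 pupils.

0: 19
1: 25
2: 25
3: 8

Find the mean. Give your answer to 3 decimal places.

Values: 0, 1, 2, 3
Σfx = 19×0 + 25×1 + 25×2 + 8×3 = 99
n = Σf = 77
Mean = 99 / 77 = 1.2857

1.286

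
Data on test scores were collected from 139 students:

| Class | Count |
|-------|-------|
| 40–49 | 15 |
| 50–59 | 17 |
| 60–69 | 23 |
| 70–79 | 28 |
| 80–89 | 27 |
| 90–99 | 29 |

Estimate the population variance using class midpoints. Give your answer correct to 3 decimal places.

Midpoints: 44.5, 54.5, 64.5, 74.5, 84.5, 94.5
n = 139, Σfm = 10185.5, mean = 73.2770
Σfm² = 783054.75
Σf(m − x̄)² = Σfm² − (Σfm)²/n = 783054.75 − 10185.5²/139 = 36692.0863
Population variance = 36692.0863 / 139 = 263.9718

263.972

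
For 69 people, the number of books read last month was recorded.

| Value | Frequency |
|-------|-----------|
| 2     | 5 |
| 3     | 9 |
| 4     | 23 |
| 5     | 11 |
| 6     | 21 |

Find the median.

Cumulative frequencies: 5, 14, 37, 48, 69
n = 69, so the median is the value in position (n+1)/2 = 35.
Position 35 falls at value 4.

4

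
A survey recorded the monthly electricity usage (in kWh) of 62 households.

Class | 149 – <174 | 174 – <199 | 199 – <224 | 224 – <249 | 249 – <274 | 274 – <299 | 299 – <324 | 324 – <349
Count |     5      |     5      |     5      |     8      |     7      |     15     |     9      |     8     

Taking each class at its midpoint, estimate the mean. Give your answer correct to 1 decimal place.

263.1

Midpoints: 161.5, 186.5, 211.5, 236.5, 261.5, 286.5, 311.5, 336.5
Σfm = 5×161.5 + 5×186.5 + 5×211.5 + 8×236.5 + 7×261.5 + 15×286.5 + 9×311.5 + 8×336.5 = 16313
n = Σf = 62
Mean = 16313 / 62 = 263.1129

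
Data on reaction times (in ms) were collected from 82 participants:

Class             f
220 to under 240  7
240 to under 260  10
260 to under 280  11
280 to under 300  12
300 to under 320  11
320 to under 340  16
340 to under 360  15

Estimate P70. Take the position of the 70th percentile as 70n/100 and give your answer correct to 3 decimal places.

328.000

Cumulative frequencies: 7, 17, 28, 40, 51, 67, 82
n = 82; position = 70n/100 = 57.4.
This falls in the class 320 to under 340: L = 320, F = 51, f = 16, h = 20.
70th percentile ≈ 320 + ((57.4 − 51) / 16) × 20 = 328.0000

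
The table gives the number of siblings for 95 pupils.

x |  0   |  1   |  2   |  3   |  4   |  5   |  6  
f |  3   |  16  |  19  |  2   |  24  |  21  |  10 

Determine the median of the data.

Cumulative frequencies: 3, 19, 38, 40, 64, 85, 95
n = 95, so the median is the value in position (n+1)/2 = 48.
Position 48 falls at value 4.

4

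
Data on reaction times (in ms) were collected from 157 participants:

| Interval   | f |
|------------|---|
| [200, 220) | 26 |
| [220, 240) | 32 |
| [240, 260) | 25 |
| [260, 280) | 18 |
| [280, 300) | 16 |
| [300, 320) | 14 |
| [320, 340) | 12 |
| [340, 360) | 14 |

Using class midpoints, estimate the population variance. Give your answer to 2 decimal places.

1999.69

Midpoints: 210, 230, 250, 270, 290, 310, 330, 350
n = 157, Σfm = 41770, mean = 266.0510
Σfm² = 11426900
Σf(m − x̄)² = Σfm² − (Σfm)²/n = 11426900 − 41770²/157 = 313951.5924
Population variance = 313951.5924 / 157 = 1999.6917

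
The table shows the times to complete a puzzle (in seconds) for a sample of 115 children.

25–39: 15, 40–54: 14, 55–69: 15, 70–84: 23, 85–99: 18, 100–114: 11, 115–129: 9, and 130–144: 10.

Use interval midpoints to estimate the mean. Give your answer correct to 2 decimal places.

Midpoints: 32, 47, 62, 77, 92, 107, 122, 137
Σfm = 15×32 + 14×47 + 15×62 + 23×77 + 18×92 + 11×107 + 9×122 + 10×137 = 9140
n = Σf = 115
Mean = 9140 / 115 = 79.4783

79.48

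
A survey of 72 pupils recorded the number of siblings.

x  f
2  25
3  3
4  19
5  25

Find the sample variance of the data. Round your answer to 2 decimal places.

Values: 2, 3, 4, 5
n = 72, Σfx = 260, mean = 3.6111
Σfx² = 1056
Σf(x − x̄)² = Σfx² − (Σfx)²/n = 1056 − 260²/72 = 117.1111
Sample variance = 117.1111 / 71 = 1.6495

1.65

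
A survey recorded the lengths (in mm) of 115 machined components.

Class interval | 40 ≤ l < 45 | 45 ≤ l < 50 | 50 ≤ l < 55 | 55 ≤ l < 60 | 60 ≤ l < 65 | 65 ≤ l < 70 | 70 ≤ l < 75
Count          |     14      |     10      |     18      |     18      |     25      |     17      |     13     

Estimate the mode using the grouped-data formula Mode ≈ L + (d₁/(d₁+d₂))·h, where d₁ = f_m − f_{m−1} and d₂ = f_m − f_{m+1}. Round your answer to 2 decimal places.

62.33

Modal class: 60 ≤ l < 65 (highest frequency 25).
d₁ = 25 − 18 = 7, d₂ = 25 − 17 = 8
Mode ≈ 60 + (7/(7+8)) × 5 = 60 + 2.3333 = 62.3333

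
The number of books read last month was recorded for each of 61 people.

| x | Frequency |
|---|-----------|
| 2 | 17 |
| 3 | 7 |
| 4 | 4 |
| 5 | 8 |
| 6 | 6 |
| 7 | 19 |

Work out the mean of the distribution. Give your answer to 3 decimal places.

Values: 2, 3, 4, 5, 6, 7
Σfx = 17×2 + 7×3 + 4×4 + 8×5 + 6×6 + 19×7 = 280
n = Σf = 61
Mean = 280 / 61 = 4.5902

4.590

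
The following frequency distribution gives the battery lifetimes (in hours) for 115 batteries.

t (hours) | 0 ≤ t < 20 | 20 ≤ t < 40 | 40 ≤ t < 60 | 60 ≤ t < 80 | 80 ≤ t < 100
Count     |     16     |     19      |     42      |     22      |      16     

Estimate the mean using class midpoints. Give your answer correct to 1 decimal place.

50.5

Midpoints: 10, 30, 50, 70, 90
Σfm = 16×10 + 19×30 + 42×50 + 22×70 + 16×90 = 5810
n = Σf = 115
Mean = 5810 / 115 = 50.5217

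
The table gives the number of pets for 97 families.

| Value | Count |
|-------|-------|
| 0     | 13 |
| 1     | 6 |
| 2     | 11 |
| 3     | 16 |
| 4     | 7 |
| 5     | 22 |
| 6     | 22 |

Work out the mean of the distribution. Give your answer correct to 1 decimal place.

Values: 0, 1, 2, 3, 4, 5, 6
Σfx = 13×0 + 6×1 + 11×2 + 16×3 + 7×4 + 22×5 + 22×6 = 346
n = Σf = 97
Mean = 346 / 97 = 3.5670

3.6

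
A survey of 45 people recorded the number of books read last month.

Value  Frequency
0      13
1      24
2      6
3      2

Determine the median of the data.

1

Cumulative frequencies: 13, 37, 43, 45
n = 45, so the median is the value in position (n+1)/2 = 23.
Position 23 falls at value 1.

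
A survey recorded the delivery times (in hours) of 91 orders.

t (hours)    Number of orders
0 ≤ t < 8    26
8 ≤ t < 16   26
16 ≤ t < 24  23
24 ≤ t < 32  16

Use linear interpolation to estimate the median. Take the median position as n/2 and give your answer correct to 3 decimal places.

14.000

Cumulative frequencies: 26, 52, 75, 91
n = 91; position = n/2 = 45.5.
This falls in the class 8 ≤ t < 16: L = 8, F = 26, f = 26, h = 8.
Median ≈ 8 + ((45.5 − 26) / 26) × 8 = 14.0000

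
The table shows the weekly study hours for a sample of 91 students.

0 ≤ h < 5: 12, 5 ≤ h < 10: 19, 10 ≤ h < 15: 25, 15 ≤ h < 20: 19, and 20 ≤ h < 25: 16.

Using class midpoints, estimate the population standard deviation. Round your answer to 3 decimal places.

6.404

Midpoints: 2.5, 7.5, 12.5, 17.5, 22.5
n = 91, Σfm = 1177.5, mean = 12.9396
Σfm² = 18968.75
Σf(m − x̄)² = Σfm² − (Σfm)²/n = 18968.75 − 1177.5²/91 = 3732.4176
Population variance = 3732.4176 / 91 = 41.0156
Standard deviation = √41.0156 = 6.4043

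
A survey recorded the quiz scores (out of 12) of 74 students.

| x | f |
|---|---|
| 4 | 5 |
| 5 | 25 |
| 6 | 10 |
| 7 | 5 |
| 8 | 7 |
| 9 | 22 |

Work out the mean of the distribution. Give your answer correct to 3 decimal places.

6.676

Values: 4, 5, 6, 7, 8, 9
Σfx = 5×4 + 25×5 + 10×6 + 5×7 + 7×8 + 22×9 = 494
n = Σf = 74
Mean = 494 / 74 = 6.6757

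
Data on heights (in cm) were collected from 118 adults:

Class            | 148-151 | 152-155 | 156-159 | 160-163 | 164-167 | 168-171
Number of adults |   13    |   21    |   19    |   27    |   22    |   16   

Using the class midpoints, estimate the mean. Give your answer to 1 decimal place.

Midpoints: 149.5, 153.5, 157.5, 161.5, 165.5, 169.5
Σfm = 13×149.5 + 21×153.5 + 19×157.5 + 27×161.5 + 22×165.5 + 16×169.5 = 18873
n = Σf = 118
Mean = 18873 / 118 = 159.9407

159.9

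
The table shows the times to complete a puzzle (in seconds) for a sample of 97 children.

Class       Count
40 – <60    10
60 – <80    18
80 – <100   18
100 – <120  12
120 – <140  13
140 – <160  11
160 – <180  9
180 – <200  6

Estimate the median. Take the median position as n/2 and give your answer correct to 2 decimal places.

104.17

Cumulative frequencies: 10, 28, 46, 58, 71, 82, 91, 97
n = 97; position = n/2 = 48.5.
This falls in the class 100 – <120: L = 100, F = 46, f = 12, h = 20.
Median ≈ 100 + ((48.5 − 46) / 12) × 20 = 104.1667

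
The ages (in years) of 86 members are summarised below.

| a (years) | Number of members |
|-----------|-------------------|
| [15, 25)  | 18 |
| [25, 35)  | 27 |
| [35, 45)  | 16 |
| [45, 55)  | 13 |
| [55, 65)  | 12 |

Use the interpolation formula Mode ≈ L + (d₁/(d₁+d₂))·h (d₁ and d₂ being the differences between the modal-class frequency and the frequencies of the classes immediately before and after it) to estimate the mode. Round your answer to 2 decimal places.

Modal class: [25, 35) (highest frequency 27).
d₁ = 27 − 18 = 9, d₂ = 27 − 16 = 11
Mode ≈ 25 + (9/(9+11)) × 10 = 25 + 4.5000 = 29.5000

29.50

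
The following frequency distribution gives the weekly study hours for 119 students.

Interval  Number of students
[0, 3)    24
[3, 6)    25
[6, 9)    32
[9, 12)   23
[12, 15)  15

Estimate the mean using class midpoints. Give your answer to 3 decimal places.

Midpoints: 1.5, 4.5, 7.5, 10.5, 13.5
Σfm = 24×1.5 + 25×4.5 + 32×7.5 + 23×10.5 + 15×13.5 = 832.5
n = Σf = 119
Mean = 832.5 / 119 = 6.9958

6.996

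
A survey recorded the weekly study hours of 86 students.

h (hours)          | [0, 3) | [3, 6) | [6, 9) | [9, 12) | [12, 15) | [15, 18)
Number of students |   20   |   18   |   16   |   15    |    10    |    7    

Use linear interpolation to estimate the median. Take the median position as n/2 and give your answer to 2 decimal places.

6.94

Cumulative frequencies: 20, 38, 54, 69, 79, 86
n = 86; position = n/2 = 43.
This falls in the class [6, 9): L = 6, F = 38, f = 16, h = 3.
Median ≈ 6 + ((43 − 38) / 16) × 3 = 6.9375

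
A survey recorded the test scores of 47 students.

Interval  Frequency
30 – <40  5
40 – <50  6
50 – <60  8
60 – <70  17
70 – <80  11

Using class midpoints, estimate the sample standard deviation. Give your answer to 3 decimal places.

12.832

Midpoints: 35, 45, 55, 65, 75
n = 47, Σfm = 2815, mean = 59.8936
Σfm² = 176175
Σf(m − x̄)² = Σfm² − (Σfm)²/n = 176175 − 2815²/47 = 7574.4681
Sample variance = 7574.4681 / 46 = 164.6623
Standard deviation = √164.6623 = 12.8321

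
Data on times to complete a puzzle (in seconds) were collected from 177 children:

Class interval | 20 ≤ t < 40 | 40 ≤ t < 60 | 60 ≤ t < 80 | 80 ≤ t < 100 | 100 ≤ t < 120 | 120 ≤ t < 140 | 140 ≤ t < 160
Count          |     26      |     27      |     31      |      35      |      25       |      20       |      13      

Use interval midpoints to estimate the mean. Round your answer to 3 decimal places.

83.333

Midpoints: 30, 50, 70, 90, 110, 130, 150
Σfm = 26×30 + 27×50 + 31×70 + 35×90 + 25×110 + 20×130 + 13×150 = 14750
n = Σf = 177
Mean = 14750 / 177 = 83.3333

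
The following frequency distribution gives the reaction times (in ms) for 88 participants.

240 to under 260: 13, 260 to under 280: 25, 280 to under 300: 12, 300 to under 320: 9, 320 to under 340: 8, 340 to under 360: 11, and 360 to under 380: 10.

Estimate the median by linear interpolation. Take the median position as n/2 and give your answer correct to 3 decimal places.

Cumulative frequencies: 13, 38, 50, 59, 67, 78, 88
n = 88; position = n/2 = 44.
This falls in the class 280 to under 300: L = 280, F = 38, f = 12, h = 20.
Median ≈ 280 + ((44 − 38) / 12) × 20 = 290.0000

290.000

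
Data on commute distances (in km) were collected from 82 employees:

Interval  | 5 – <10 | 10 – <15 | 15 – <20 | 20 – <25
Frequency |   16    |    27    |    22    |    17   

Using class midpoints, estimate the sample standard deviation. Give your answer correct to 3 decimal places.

Midpoints: 7.5, 12.5, 17.5, 22.5
n = 82, Σfm = 1225, mean = 14.9390
Σfm² = 20462.5
Σf(m − x̄)² = Σfm² − (Σfm)²/n = 20462.5 − 1225²/82 = 2162.1951
Sample variance = 2162.1951 / 81 = 26.6938
Standard deviation = √26.6938 = 5.1666

5.167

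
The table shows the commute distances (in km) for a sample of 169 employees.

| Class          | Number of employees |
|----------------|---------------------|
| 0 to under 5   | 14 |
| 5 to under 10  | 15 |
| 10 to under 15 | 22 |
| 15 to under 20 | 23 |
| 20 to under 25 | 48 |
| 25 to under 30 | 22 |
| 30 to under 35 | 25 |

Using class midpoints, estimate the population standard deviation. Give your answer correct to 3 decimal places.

8.917

Midpoints: 2.5, 7.5, 12.5, 17.5, 22.5, 27.5, 32.5
n = 169, Σfm = 3322.5, mean = 19.6598
Σfm² = 78756.25
Σf(m − x̄)² = Σfm² − (Σfm)²/n = 78756.25 − 3322.5²/169 = 13436.6864
Population variance = 13436.6864 / 169 = 79.5070
Standard deviation = √79.5070 = 8.9167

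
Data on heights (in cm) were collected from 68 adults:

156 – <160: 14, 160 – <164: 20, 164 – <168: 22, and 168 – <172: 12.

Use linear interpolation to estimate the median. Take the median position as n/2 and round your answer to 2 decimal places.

Cumulative frequencies: 14, 34, 56, 68
n = 68; position = n/2 = 34.
This falls in the class 160 – <164: L = 160, F = 14, f = 20, h = 4.
Median ≈ 160 + ((34 − 14) / 20) × 4 = 164.0000

164.00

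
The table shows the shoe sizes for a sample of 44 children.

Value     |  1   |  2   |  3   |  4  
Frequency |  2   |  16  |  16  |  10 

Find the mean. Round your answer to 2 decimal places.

2.77

Values: 1, 2, 3, 4
Σfx = 2×1 + 16×2 + 16×3 + 10×4 = 122
n = Σf = 44
Mean = 122 / 44 = 2.7727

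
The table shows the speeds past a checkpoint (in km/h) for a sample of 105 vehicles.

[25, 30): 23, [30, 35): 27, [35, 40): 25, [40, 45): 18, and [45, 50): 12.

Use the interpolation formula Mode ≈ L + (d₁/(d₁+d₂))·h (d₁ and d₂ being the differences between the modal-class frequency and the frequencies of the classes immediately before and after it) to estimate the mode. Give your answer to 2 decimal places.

Modal class: [30, 35) (highest frequency 27).
d₁ = 27 − 23 = 4, d₂ = 27 − 25 = 2
Mode ≈ 30 + (4/(4+2)) × 5 = 30 + 3.3333 = 33.3333

33.33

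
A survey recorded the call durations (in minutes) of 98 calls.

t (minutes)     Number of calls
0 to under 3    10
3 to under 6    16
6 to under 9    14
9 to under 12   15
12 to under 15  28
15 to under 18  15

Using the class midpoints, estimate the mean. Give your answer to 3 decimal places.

9.949

Midpoints: 1.5, 4.5, 7.5, 10.5, 13.5, 16.5
Σfm = 10×1.5 + 16×4.5 + 14×7.5 + 15×10.5 + 28×13.5 + 15×16.5 = 975
n = Σf = 98
Mean = 975 / 98 = 9.9490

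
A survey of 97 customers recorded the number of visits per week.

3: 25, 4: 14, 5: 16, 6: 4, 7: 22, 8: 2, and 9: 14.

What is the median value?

Cumulative frequencies: 25, 39, 55, 59, 81, 83, 97
n = 97, so the median is the value in position (n+1)/2 = 49.
Position 49 falls at value 5.

5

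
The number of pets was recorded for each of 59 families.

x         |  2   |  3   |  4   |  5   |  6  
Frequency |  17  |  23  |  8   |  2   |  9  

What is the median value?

Cumulative frequencies: 17, 40, 48, 50, 59
n = 59, so the median is the value in position (n+1)/2 = 30.
Position 30 falls at value 3.

3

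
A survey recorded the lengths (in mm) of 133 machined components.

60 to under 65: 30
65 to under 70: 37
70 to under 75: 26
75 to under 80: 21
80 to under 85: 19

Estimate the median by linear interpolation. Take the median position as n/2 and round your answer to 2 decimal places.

69.93

Cumulative frequencies: 30, 67, 93, 114, 133
n = 133; position = n/2 = 66.5.
This falls in the class 65 to under 70: L = 65, F = 30, f = 37, h = 5.
Median ≈ 65 + ((66.5 − 30) / 37) × 5 = 69.9324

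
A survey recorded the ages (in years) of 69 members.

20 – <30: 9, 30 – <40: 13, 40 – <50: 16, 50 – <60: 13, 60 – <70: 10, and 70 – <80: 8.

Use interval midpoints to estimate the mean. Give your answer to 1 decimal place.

48.8

Midpoints: 25, 35, 45, 55, 65, 75
Σfm = 9×25 + 13×35 + 16×45 + 13×55 + 10×65 + 8×75 = 3365
n = Σf = 69
Mean = 3365 / 69 = 48.7681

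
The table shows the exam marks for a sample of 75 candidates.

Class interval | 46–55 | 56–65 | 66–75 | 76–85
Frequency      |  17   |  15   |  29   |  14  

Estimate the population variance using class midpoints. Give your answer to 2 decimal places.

Midpoints: 50.5, 60.5, 70.5, 80.5
n = 75, Σfm = 4937.5, mean = 65.8333
Σfm² = 333118.75
Σf(m − x̄)² = Σfm² − (Σfm)²/n = 333118.75 − 4937.5²/75 = 8066.6667
Population variance = 8066.6667 / 75 = 107.5556

107.56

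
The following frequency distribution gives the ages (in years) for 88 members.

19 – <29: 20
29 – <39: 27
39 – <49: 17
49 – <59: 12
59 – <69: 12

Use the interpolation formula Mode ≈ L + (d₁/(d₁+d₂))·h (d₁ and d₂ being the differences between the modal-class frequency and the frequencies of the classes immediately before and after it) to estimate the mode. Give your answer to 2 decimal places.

33.12

Modal class: 29 – <39 (highest frequency 27).
d₁ = 27 − 20 = 7, d₂ = 27 − 17 = 10
Mode ≈ 29 + (7/(7+10)) × 10 = 29 + 4.1176 = 33.1176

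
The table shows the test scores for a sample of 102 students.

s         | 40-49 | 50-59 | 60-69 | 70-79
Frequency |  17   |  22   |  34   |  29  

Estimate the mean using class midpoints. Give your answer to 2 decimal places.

61.85

Midpoints: 44.5, 54.5, 64.5, 74.5
Σfm = 17×44.5 + 22×54.5 + 34×64.5 + 29×74.5 = 6309
n = Σf = 102
Mean = 6309 / 102 = 61.8529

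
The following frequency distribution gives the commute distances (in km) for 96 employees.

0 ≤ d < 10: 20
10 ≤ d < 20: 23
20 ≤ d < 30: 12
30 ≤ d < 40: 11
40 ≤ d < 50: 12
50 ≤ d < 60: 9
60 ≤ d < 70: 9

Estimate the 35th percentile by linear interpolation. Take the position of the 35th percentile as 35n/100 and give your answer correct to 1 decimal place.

Cumulative frequencies: 20, 43, 55, 66, 78, 87, 96
n = 96; position = 35n/100 = 33.6.
This falls in the class 10 ≤ d < 20: L = 10, F = 20, f = 23, h = 10.
35th percentile ≈ 10 + ((33.6 − 20) / 23) × 10 = 15.9130

15.9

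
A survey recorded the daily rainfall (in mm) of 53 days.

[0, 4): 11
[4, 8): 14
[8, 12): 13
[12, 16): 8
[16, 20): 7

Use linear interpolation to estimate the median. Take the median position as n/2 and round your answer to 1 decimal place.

Cumulative frequencies: 11, 25, 38, 46, 53
n = 53; position = n/2 = 26.5.
This falls in the class [8, 12): L = 8, F = 25, f = 13, h = 4.
Median ≈ 8 + ((26.5 − 25) / 13) × 4 = 8.4615

8.5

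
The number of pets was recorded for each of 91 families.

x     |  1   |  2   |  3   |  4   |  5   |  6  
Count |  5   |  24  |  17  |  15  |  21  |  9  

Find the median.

3

Cumulative frequencies: 5, 29, 46, 61, 82, 91
n = 91, so the median is the value in position (n+1)/2 = 46.
Position 46 falls at value 3.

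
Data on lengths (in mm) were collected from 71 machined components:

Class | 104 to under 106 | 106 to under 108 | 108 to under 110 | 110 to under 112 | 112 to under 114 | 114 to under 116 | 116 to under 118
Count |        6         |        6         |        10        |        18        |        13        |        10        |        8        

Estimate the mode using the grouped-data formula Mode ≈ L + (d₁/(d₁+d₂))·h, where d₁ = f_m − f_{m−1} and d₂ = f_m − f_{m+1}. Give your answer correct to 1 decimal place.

111.2

Modal class: 110 to under 112 (highest frequency 18).
d₁ = 18 − 10 = 8, d₂ = 18 − 13 = 5
Mode ≈ 110 + (8/(8+5)) × 2 = 110 + 1.2308 = 111.2308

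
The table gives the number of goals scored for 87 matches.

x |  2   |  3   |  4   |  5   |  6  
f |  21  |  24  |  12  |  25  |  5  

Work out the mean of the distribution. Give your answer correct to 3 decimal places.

Values: 2, 3, 4, 5, 6
Σfx = 21×2 + 24×3 + 12×4 + 25×5 + 5×6 = 317
n = Σf = 87
Mean = 317 / 87 = 3.6437

3.644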